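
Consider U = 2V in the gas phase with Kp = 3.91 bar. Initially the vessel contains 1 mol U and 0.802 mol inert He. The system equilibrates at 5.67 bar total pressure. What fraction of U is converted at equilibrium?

X = 0.459

Take 1 mol U as basis and let X be its fractional conversion, so ξ = X.
At extent ξ: n_U = 1 − X; n_V = 2X; n_I = 0.802 (inert).
Summing: n_T = 1.8 + X.
y_i = n_i/n_T, p_i = y_i·P. Kp = p_V^2 / (p_U).
Substituting and setting equal to 3.91 bar gives a polynomial in X; the root in (0,1) is X = 0.459.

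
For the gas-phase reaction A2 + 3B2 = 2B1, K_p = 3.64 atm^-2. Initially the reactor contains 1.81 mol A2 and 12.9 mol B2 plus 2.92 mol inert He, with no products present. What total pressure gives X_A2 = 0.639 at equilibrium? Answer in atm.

Let X = conversion of A2 (basis 1.81 mol A2); extent of reaction ξ = 1.81X.
Mole table: n_A2 = 1.81 − 1.81X; n_B2 = 12.9 − 5.43X; n_B1 = 3.62X; n_I = 2.92 (inert).
Total moles n_T = 17.6 − 3.62X.
K_p = p_B1^2 / (p_A2 p_B2^3) with p_i = (n_i/n_T)·P.
At X = 0.639: the mole-fraction product g(X) = Π y_i^ν_i = 2.291. Since K_p = g(X)·P^{-2}, P = (g/K_p)^(1/2) = (2.291/3.64)^(1/2) = 0.793 atm.

P = 0.793 atm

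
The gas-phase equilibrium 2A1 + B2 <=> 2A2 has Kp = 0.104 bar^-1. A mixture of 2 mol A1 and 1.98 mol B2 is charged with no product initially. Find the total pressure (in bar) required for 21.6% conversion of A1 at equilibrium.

Basis: 2 mol A1 initially; let X = conversion of A1. Extent ξ = X.
Moles: n_A1 = 2 − 2X; n_B2 = 1.98 − X; n_A2 = 2X.
Total moles n_T = 3.98 − X.
Kp = p_A2^2 / (p_A1^2 p_B2) with p_i = (n_i/n_T)·P.
At X = 0.216: the mole-fraction product g(X) = Π y_i^ν_i = 0.162. Since Kp = g(X)·P^{-1}, P = (g/Kp)^(1/1) = (0.162/0.104)^(1/1) = 1.56 bar.

P = 1.56 bar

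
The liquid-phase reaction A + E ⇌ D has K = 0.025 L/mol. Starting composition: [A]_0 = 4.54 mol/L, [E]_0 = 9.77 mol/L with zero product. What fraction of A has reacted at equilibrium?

X = 0.183

Let X = conversion of A; extent ξ = 4.54·X mol/L.
Concentrations: [A] = 4.54 − 4.54X; [E] = 9.77 − 4.54X; [D] = 4.54X.
K = [D] / ([A] [E]).
Solving K = 0.025 for X ∈ (0,1): X = 0.183.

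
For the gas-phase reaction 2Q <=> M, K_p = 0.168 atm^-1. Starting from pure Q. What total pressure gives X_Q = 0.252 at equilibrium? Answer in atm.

P = 1.17 atm

Take 1 mol Q as basis and let X be its fractional conversion, so ξ = 0.5X.
At extent ξ: n_Q = 1 − X; n_M = 0.5X.
n_T = Σnᵢ = 1 − 0.5X.
K_p = p_M / (p_Q^2) with p_i = (n_i/n_T)·P.
At X = 0.252: the mole-fraction product g(X) = Π y_i^ν_i = 0.1968. Since K_p = g(X)·P^{-1}, P = (g/K_p)^(1/1) = (0.1968/0.168)^(1/1) = 1.17 atm.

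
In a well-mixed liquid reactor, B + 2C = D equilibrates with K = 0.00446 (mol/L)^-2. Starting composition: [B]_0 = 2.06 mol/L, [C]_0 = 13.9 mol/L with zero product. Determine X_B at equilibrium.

X = 0.401

Let X = conversion of B; extent ξ = 2.06·X mol/L.
Concentrations: [B] = 2.06 − 2.06X; [C] = 13.9 − 4.12X; [D] = 2.06X.
K = [D] / ([B] [C]^2).
Setting equal to 0.00446 and solving for X on (0,1) gives X = 0.401.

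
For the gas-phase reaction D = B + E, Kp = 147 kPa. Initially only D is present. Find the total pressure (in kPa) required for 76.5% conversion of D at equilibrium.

P = 104 kPa

Take 1 mol D as basis and let X be its fractional conversion, so ξ = X.
Mole table: n_D = 1 − X; n_B = X; n_E = X.
n_T = Σnᵢ = 1 + X.
Kp = p_B p_E / (p_D) with p_i = (n_i/n_T)·P.
At X = 0.765: the mole-fraction product g(X) = Π y_i^ν_i = 1.411. Since Kp = g(X)·P^{1}, P = (Kp/g)^(1/1) = (147/1.411)^(1/1) = 104 kPa.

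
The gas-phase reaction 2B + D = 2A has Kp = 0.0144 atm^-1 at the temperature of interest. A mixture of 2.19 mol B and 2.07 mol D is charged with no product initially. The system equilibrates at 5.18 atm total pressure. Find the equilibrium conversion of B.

X = 0.157

Take 2.19 mol B as basis and let X be its fractional conversion, so ξ = 1.09X.
Moles: n_B = 2.19 − 2.19X; n_D = 2.07 − 1.09X; n_A = 2.19X.
Total moles n_T = 4.26 − 1.09X.
With p_i = (n_i/n_T)P, Kp = p_A^2 / (p_B^2 p_D).
Setting this equal to 0.0144 atm^-1 and taking the physical root (0 < X < 1) gives X = 0.157.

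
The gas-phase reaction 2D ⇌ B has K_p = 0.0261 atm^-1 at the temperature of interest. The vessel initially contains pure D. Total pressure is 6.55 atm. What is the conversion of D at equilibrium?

Basis: 1 mol D initially; let X = conversion of D. Extent ξ = 0.5X.
At extent ξ: n_D = 1 − X; n_B = 0.5X.
n_T = Σnᵢ = 1 − 0.5X.
Mole fractions y_i = n_i/n_T; K_p = p_B / (p_D^2) with p_i = y_i·P.
Substituting and setting equal to 0.0261 atm^-1 gives a polynomial in X; the root in (0,1) is X = 0.229.

X = 0.229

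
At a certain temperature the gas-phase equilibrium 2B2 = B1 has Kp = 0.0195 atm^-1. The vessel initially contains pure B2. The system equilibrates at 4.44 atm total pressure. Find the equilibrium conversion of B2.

Take 1 mol B2 as basis and let X be its fractional conversion, so ξ = 0.5X.
At extent ξ: n_B2 = 1 − X; n_B1 = 0.5X.
Total moles n_T = 1 − 0.5X.
With p_i = (n_i/n_T)P, Kp = p_B1 / (p_B2^2).
Equating to 0.0195 atm^-1 and solving on 0 < X < 1: X = 0.138.

X = 0.138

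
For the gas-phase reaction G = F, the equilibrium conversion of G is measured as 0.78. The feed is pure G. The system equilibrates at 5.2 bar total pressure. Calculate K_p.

Basis: 1 mol G initially; let X = conversion of G. Extent ξ = X.
Species balance: n_G = 1 − X; n_F = X.
Total moles n_T = 1 (Δν = 0, constant).
At X = 0.78: n_G = 0.22, n_F = 0.78, n_T = 1.
p_i = (n_i/n_T)·P. K_p = p_F / (p_G) = 3.55.

K_p = 3.55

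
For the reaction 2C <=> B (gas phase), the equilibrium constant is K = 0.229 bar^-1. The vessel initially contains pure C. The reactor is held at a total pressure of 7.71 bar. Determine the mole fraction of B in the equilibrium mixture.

Basis: 1 mol C initially; let X = conversion of C. Extent ξ = 0.5X.
Mole table: n_C = 1 − X; n_B = 0.5X.
Summing: n_T = 1 − 0.5X.
Mole fractions y_i = n_i/n_T; K = p_B / (p_C^2) with p_i = y_i·P.
This yields a degree-2 equation in X; solving on (0,1), X = 0.648.
Then n_B = 0.324, n_T = 0.676, so y_B = 0.479.

y_B = 0.479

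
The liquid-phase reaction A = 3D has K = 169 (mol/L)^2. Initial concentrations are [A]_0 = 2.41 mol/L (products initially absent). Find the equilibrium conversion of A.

Let X = conversion of A; extent ξ = 2.41·X mol/L.
Concentrations: [A] = 2.41 − 2.41X; [D] = 7.23X.
K = [D]^3 / ([A]).
Equating to 169 (mol/L)^2: the physical root is X = 0.692.

X = 0.692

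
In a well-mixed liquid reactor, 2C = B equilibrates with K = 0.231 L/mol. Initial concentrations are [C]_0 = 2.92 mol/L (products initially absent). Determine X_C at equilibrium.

Let X = conversion of C; extent ξ = 2.92X/2 mol/L.
Concentrations: [C] = 2.92 − 2.92X; [B] = 1.46X.
K = [B] / ([C]^2).
Setting equal to 0.231 and solving for X on (0,1) gives X = 0.433.

X = 0.433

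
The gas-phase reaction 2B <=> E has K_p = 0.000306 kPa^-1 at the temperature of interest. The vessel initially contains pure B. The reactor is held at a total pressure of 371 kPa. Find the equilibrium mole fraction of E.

y_E = 0.093

Basis: 1 mol B initially; let X = conversion of B. Extent ξ = 0.5X.
Mole table: n_B = 1 − X; n_E = 0.5X.
Summing: n_T = 1 − 0.5X.
With p_i = (n_i/n_T)P, K_p = p_E / (p_B^2).
Substituting and setting equal to 0.000306 kPa^-1 gives a polynomial in X; the root in (0,1) is X = 0.171.
Then n_E = 0.0854, n_T = 0.915, so y_E = 0.093.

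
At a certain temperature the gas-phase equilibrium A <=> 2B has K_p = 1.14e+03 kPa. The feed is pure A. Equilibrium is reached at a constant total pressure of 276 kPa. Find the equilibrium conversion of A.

Basis: 1 mol A initially; let X = conversion of A. Extent ξ = X.
Species balance: n_A = 1 − X; n_B = 2X.
Summing: n_T = 1 + X.
Mole fractions y_i = n_i/n_T; K_p = p_B^2 / (p_A) with p_i = y_i·P.
Substituting and setting equal to 1.14e+03 kPa gives a polynomial in X; the root in (0,1) is X = 0.713.

X = 0.713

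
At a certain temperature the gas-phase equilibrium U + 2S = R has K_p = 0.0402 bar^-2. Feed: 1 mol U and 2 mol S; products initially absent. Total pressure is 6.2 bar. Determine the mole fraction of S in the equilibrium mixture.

y_S = 0.571

Take 1 mol U as basis and let X be its fractional conversion, so ξ = X.
At extent ξ: n_U = 1 − X; n_S = 2 − 2X; n_R = X.
Summing: n_T = 3 − 2X.
Mole fractions y_i = n_i/n_T; K_p = p_R / (p_U p_S^2) with p_i = y_i·P.
Equating to 0.0402 bar^-2 and solving on 0 < X < 1: X = 0.335.
Then n_S = 1.33, n_T = 2.33, so y_S = 0.571.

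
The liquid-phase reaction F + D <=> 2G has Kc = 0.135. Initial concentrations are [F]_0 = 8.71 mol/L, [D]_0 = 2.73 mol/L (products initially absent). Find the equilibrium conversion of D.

X = 0.269

Let X = conversion of D; extent ξ = 2.73·X mol/L.
Concentrations: [F] = 8.71 − 2.73X; [D] = 2.73 − 2.73X; [G] = 5.46X.
Kc = [G]^2 / ([F] [D]).
Setting equal to 0.135 and solving for X on (0,1) gives X = 0.269.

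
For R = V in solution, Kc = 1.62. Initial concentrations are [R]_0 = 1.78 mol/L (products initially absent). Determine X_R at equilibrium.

X = 0.618

Let X = conversion of R; extent ξ = 1.78·X mol/L.
Concentrations: [R] = 1.78 − 1.78X; [V] = 1.78X.
Kc = [V] / ([R]).
Setting equal to 1.62 and solving for X on (0,1) gives X = 0.618.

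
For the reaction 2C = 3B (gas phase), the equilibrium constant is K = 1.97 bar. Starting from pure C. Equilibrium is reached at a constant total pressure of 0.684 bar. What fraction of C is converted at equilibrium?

X = 0.580

Take 1 mol C as basis and let X be its fractional conversion, so ξ = 0.5X.
Mole table: n_C = 1 − X; n_B = 1.5X.
n_T = Σnᵢ = 1 + 0.5X.
With p_i = (n_i/n_T)P, K = p_B^3 / (p_C^2).
This yields a degree-3 equation in X; solving on (0,1), X = 0.580.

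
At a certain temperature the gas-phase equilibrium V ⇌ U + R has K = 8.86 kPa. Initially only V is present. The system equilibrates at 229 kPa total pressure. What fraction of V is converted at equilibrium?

Basis: 1 mol V initially; let X = conversion of V. Extent ξ = X.
Species balance: n_V = 1 − X; n_U = X; n_R = X.
Total moles n_T = 1 + X.
Mole fractions y_i = n_i/n_T; K = p_U p_R / (p_V) with p_i = y_i·P.
Substituting and setting equal to 8.86 kPa gives a polynomial in X; the root in (0,1) is X = 0.193.

X = 0.193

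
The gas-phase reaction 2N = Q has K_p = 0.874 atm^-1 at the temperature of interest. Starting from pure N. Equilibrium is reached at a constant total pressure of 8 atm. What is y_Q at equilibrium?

Basis: 1 mol N initially; let X = conversion of N. Extent ξ = 0.5X.
Species balance: n_N = 1 − X; n_Q = 0.5X.
Total moles n_T = 1 − 0.5X.
y_i = n_i/n_T, p_i = y_i·P. K_p = p_Q / (p_N^2).
Equating to 0.874 atm^-1 and solving on 0 < X < 1: X = 0.814.
Then n_Q = 0.407, n_T = 0.593, so y_Q = 0.687.

y_Q = 0.687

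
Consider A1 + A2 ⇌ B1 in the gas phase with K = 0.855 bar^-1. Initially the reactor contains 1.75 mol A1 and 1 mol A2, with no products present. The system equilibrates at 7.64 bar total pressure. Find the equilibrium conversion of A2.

Basis: 1 mol A2 initially; let X = conversion of A2. Extent ξ = X.
Moles: n_A1 = 1.75 − X; n_A2 = 1 − X; n_B1 = X.
Summing: n_T = 2.75 − X.
With p_i = (n_i/n_T)P, K = p_B1 / (p_A1 p_A2).
Equating to 0.855 bar^-1 and solving on 0 < X < 1: X = 0.764.

X = 0.764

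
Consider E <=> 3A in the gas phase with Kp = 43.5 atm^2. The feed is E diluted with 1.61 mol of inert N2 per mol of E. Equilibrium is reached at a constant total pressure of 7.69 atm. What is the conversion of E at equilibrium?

Let X = conversion of E (basis 1 mol E); extent of reaction ξ = X.
Mole table: n_E = 1 − X; n_A = 3X; n_I = 1.61 (inert).
Summing: n_T = 2.61 + 2X.
With p_i = (n_i/n_T)P, Kp = p_A^3 / (p_E).
Setting this equal to 43.5 atm^2 and taking the physical root (0 < X < 1) gives X = 0.552.

X = 0.552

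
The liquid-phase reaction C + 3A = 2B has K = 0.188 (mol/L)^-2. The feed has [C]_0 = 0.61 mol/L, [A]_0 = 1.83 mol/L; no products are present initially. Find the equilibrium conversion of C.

X = 0.319

Let X = conversion of C; extent ξ = 0.61·X mol/L.
Concentrations: [C] = 0.61 − 0.61X; [A] = 1.83 − 1.83X; [B] = 1.22X.
K = [B]^2 / ([C] [A]^3).
This equals 0.188 at X = 0.319 (the root in 0 < X < 1).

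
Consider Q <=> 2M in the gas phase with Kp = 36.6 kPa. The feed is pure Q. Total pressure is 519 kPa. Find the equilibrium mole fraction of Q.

Let X = conversion of Q (basis 1 mol Q); extent of reaction ξ = X.
Mole table: n_Q = 1 − X; n_M = 2X.
n_T = Σnᵢ = 1 + X.
With p_i = (n_i/n_T)P, Kp = p_M^2 / (p_Q).
Setting this equal to 36.6 kPa and taking the physical root (0 < X < 1) gives X = 0.132.
Then n_Q = 0.868, n_T = 1.13, so y_Q = 0.767.

y_Q = 0.767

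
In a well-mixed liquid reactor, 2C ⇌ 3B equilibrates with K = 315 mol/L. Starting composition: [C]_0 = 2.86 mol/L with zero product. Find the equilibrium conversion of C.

Let X = conversion of C; extent ξ = 2.86X/2 mol/L.
Concentrations: [C] = 2.86 − 2.86X; [B] = 4.29X.
K = [B]^3 / ([C]^2).
This equals 315 at X = 0.860 (the root in 0 < X < 1).

X = 0.860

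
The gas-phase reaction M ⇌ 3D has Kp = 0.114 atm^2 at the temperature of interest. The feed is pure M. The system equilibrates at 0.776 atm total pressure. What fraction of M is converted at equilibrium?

X = 0.225

Take 1 mol M as basis and let X be its fractional conversion, so ξ = X.
Mole table: n_M = 1 − X; n_D = 3X.
n_T = Σnᵢ = 1 + 2X.
Mole fractions y_i = n_i/n_T; Kp = p_D^3 / (p_M) with p_i = y_i·P.
Equating to 0.114 atm^2 and solving on 0 < X < 1: X = 0.225.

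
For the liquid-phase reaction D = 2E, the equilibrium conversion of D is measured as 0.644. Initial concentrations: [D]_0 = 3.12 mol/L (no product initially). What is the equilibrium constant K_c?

Let X = conversion of D.
Concentrations: [D] = 3.12 − 3.12X; [E] = 6.24X.
At X = 0.644: [D] = 1.11, [E] = 4.02.
K_c = [E]^2 / ([D]) = 14.5 mol/L.

K_c = 14.5 mol/L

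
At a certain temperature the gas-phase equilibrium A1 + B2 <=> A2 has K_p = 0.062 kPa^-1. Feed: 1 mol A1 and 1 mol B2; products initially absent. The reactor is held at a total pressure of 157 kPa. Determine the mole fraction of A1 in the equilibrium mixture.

y_A1 = 0.234

Basis: 1 mol A1 initially; let X = conversion of A1. Extent ξ = X.
Mole table: n_A1 = 1 − X; n_B2 = 1 − X; n_A2 = X.
Total moles n_T = 2 − X.
With p_i = (n_i/n_T)P, K_p = p_A2 / (p_A1 p_B2).
Setting this equal to 0.062 kPa^-1 and taking the physical root (0 < X < 1) gives X = 0.695.
Then n_A1 = 0.305, n_T = 1.31, so y_A1 = 0.234.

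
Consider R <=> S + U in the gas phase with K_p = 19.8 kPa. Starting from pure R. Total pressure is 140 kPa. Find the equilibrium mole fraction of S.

Let X = conversion of R (basis 1 mol R); extent of reaction ξ = X.
At extent ξ: n_R = 1 − X; n_S = X; n_U = X.
Summing: n_T = 1 + X.
Mole fractions y_i = n_i/n_T; K_p = p_S p_U / (p_R) with p_i = y_i·P.
Setting this equal to 19.8 kPa and taking the physical root (0 < X < 1) gives X = 0.352.
Then n_S = 0.352, n_T = 1.35, so y_S = 0.260.

y_S = 0.260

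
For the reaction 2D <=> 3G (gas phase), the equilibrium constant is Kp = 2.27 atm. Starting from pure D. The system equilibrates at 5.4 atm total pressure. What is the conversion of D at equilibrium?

Basis: 1 mol D initially; let X = conversion of D. Extent ξ = 0.5X.
Moles: n_D = 1 − X; n_G = 1.5X.
Summing: n_T = 1 + 0.5X.
y_i = n_i/n_T, p_i = y_i·P. Kp = p_G^3 / (p_D^2).
This yields a degree-3 equation in X; solving on (0,1), X = 0.384.

X = 0.384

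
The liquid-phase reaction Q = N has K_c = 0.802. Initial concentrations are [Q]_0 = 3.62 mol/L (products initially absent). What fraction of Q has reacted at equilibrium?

X = 0.445

Let X = conversion of Q; extent ξ = 3.62·X mol/L.
Concentrations: [Q] = 3.62 − 3.62X; [N] = 3.62X.
K_c = [N] / ([Q]).
Setting equal to 0.802 and solving for X on (0,1) gives X = 0.445.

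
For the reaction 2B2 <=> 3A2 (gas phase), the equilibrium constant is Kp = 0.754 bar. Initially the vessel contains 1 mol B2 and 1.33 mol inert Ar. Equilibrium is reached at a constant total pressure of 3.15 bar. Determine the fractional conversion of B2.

Let X = conversion of B2 (basis 1 mol B2); extent of reaction ξ = 0.5X.
Moles: n_B2 = 1 − X; n_A2 = 1.5X; n_I = 1.33 (inert).
n_T = Σnᵢ = 2.33 + 0.5X.
Mole fractions y_i = n_i/n_T; Kp = p_A2^3 / (p_B2^2) with p_i = y_i·P.
Setting this equal to 0.754 bar and taking the physical root (0 < X < 1) gives X = 0.401.

X = 0.401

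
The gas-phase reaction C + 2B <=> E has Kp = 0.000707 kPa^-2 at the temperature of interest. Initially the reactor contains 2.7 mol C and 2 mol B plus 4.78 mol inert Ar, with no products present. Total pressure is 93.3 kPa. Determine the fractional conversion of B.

X = 0.333

Basis: 2 mol B initially; let X = conversion of B. Extent ξ = X.
Species balance: n_C = 2.7 − X; n_B = 2 − 2X; n_E = X; n_I = 4.78 (inert).
n_T = Σnᵢ = 9.48 − 2X.
With p_i = (n_i/n_T)P, Kp = p_E / (p_C p_B^2).
Setting this equal to 0.000707 kPa^-2 and taking the physical root (0 < X < 1) gives X = 0.333.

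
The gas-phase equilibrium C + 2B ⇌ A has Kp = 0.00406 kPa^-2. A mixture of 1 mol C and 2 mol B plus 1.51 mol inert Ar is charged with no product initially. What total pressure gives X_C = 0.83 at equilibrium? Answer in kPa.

P = 291 kPa

Basis: 1 mol C initially; let X = conversion of C. Extent ξ = X.
At extent ξ: n_C = 1 − X; n_B = 2 − 2X; n_A = X; n_I = 1.51 (inert).
Total moles n_T = 4.51 − 2X.
Kp = p_A / (p_C p_B^2) with p_i = (n_i/n_T)·P.
At X = 0.83: the mole-fraction product g(X) = Π y_i^ν_i = 343.1. Since Kp = g(X)·P^{-2}, P = (g/Kp)^(1/2) = (343.1/0.00406)^(1/2) = 291 kPa.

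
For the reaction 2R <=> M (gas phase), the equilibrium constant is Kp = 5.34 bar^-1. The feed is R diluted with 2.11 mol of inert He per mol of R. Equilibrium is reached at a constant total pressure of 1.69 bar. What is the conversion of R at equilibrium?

X = 0.677

Take 1 mol R as basis and let X be its fractional conversion, so ξ = 0.5X.
Mole table: n_R = 1 − X; n_M = 0.5X; n_I = 2.11 (inert).
Total moles n_T = 3.11 − 0.5X.
With p_i = (n_i/n_T)P, Kp = p_M / (p_R^2).
This yields a degree-2 equation in X; solving on (0,1), X = 0.677.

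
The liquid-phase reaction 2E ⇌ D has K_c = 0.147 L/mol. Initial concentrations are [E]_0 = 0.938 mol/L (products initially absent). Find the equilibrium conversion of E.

X = 0.184

Let X = conversion of E; extent ξ = 0.938X/2 mol/L.
Concentrations: [E] = 0.938 − 0.938X; [D] = 0.469X.
K_c = [D] / ([E]^2).
This equals 0.147 at X = 0.184 (the root in 0 < X < 1).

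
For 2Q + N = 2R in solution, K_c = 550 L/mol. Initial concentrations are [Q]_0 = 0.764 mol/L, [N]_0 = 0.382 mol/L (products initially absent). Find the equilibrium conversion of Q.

Let X = conversion of Q; extent ξ = 0.764X/2 mol/L.
Concentrations: [Q] = 0.764 − 0.764X; [N] = 0.382 − 0.382X; [R] = 0.764X.
K_c = [R]^2 / ([Q]^2 [N]).
Equating to 550 L/mol: the physical root is X = 0.849.

X = 0.849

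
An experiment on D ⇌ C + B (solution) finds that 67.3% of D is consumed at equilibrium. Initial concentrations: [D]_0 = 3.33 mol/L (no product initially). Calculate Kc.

Let X = conversion of D.
Concentrations: [D] = 3.33 − 3.33X; [C] = 3.33X; [B] = 3.33X.
At X = 0.673: [D] = 1.09, [C] = 2.24, [B] = 2.24.
Kc = [C] [B] / ([D]) = 4.61 mol/L.

Kc = 4.61 mol/L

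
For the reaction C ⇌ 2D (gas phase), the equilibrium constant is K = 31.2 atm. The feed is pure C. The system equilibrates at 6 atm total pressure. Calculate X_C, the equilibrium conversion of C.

X = 0.752

Basis: 1 mol C initially; let X = conversion of C. Extent ξ = X.
At extent ξ: n_C = 1 − X; n_D = 2X.
Summing: n_T = 1 + X.
With p_i = (n_i/n_T)P, K = p_D^2 / (p_C).
This yields a degree-2 equation in X; solving on (0,1), X = 0.752.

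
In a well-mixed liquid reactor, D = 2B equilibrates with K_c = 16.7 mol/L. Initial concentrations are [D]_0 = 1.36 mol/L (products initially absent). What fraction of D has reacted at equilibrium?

Let X = conversion of D; extent ξ = 1.36·X mol/L.
Concentrations: [D] = 1.36 − 1.36X; [B] = 2.72X.
K_c = [B]^2 / ([D]).
Solving K_c = 16.7 for X ∈ (0,1): X = 0.794.

X = 0.794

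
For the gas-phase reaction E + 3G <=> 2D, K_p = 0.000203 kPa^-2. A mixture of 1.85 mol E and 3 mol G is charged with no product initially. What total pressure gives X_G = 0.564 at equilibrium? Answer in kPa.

P = 174 kPa

Basis: 3 mol G initially; let X = conversion of G. Extent ξ = X.
Moles: n_E = 1.85 − X; n_G = 3 − 3X; n_D = 2X.
Summing: n_T = 4.85 − 2X.
K_p = p_D^2 / (p_E p_G^3) with p_i = (n_i/n_T)·P.
At X = 0.564: the mole-fraction product g(X) = Π y_i^ν_i = 6.125. Since K_p = g(X)·P^{-2}, P = (g/K_p)^(1/2) = (6.125/0.000203)^(1/2) = 174 kPa.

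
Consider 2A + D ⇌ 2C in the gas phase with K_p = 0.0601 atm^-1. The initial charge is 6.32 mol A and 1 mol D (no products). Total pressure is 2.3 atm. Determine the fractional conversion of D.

Basis: 1 mol D initially; let X = conversion of D. Extent ξ = X.
Mole table: n_A = 6.32 − 2X; n_D = 1 − X; n_C = 2X.
Summing: n_T = 7.32 − X.
Mole fractions y_i = n_i/n_T; K_p = p_C^2 / (p_A^2 p_D) with p_i = y_i·P.
Equating to 0.0601 atm^-1 and solving on 0 < X < 1: X = 0.327.

X = 0.327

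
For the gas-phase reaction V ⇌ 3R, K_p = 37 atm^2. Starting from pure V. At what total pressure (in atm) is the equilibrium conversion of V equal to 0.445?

P = 5.55 atm

Take 1 mol V as basis and let X be its fractional conversion, so ξ = X.
Species balance: n_V = 1 − X; n_R = 3X.
n_T = Σnᵢ = 1 + 2X.
K_p = p_R^3 / (p_V) with p_i = (n_i/n_T)·P.
At X = 0.445: the mole-fraction product g(X) = Π y_i^ν_i = 1.2. Since K_p = g(X)·P^{2}, P = (K_p/g)^(1/2) = (37/1.2)^(1/2) = 5.55 atm.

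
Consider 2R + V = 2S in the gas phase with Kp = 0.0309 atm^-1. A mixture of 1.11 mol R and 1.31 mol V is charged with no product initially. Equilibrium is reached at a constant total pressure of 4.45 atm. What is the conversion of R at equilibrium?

Let X = conversion of R (basis 1.11 mol R); extent of reaction ξ = 0.555X.
Species balance: n_R = 1.11 − 1.11X; n_V = 1.31 − 0.555X; n_S = 1.11X.
Total moles n_T = 2.42 − 0.555X.
With p_i = (n_i/n_T)P, Kp = p_S^2 / (p_R^2 p_V).
This yields a degree-3 equation in X; solving on (0,1), X = 0.211.

X = 0.211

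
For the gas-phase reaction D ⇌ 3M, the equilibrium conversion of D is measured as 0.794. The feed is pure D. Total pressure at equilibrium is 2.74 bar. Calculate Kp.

Kp = 73.5 bar^2

Take 1 mol D as basis and let X be its fractional conversion, so ξ = X.
Species balance: n_D = 1 − X; n_M = 3X.
Summing: n_T = 1 + 2X.
At X = 0.794: n_D = 0.206, n_M = 2.38, n_T = 2.59.
p_i = (n_i/n_T)·P. Kp = p_M^3 / (p_D) = 73.5 bar^2.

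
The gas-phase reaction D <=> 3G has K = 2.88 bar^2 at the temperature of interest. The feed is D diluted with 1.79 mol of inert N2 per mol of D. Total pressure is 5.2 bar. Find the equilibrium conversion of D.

X = 0.316

Take 1 mol D as basis and let X be its fractional conversion, so ξ = X.
Mole table: n_D = 1 − X; n_G = 3X; n_I = 1.79 (inert).
Summing: n_T = 2.79 + 2X.
y_i = n_i/n_T, p_i = y_i·P. K = p_G^3 / (p_D).
Setting this equal to 2.88 bar^2 and taking the physical root (0 < X < 1) gives X = 0.316.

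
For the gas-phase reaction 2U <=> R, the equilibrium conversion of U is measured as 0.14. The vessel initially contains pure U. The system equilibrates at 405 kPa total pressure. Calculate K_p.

Take 1 mol U as basis and let X be its fractional conversion, so ξ = 0.5X.
At extent ξ: n_U = 1 − X; n_R = 0.5X.
Total moles n_T = 1 − 0.5X.
At X = 0.14: n_U = 0.86, n_R = 0.07, n_T = 0.93.
p_i = (n_i/n_T)·P. K_p = p_R / (p_U^2) = 0.000217 kPa^-1.

K_p = 0.000217 kPa^-1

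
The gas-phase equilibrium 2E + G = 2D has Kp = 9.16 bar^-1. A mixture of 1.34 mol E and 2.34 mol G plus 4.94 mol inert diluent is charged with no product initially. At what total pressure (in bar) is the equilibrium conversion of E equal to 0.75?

Let X = conversion of E (basis 1.34 mol E); extent of reaction ξ = 0.67X.
Species balance: n_E = 1.34 − 1.34X; n_G = 2.34 − 0.67X; n_D = 1.34X; n_I = 4.94 (inert).
Total moles n_T = 8.62 − 0.67X.
Kp = p_D^2 / (p_E^2 p_G) with p_i = (n_i/n_T)·P.
At X = 0.75: the mole-fraction product g(X) = Π y_i^ν_i = 39.76. Since Kp = g(X)·P^{-1}, P = (g/Kp)^(1/1) = (39.76/9.16)^(1/1) = 4.34 bar.

P = 4.34 bar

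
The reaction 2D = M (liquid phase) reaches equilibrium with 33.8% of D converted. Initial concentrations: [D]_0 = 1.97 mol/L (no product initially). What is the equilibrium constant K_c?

Let X = conversion of D.
Concentrations: [D] = 1.97 − 1.97X; [M] = 0.985X.
At X = 0.338: [D] = 1.3, [M] = 0.333.
K_c = [M] / ([D]^2) = 0.196 L/mol.

K_c = 0.196 L/mol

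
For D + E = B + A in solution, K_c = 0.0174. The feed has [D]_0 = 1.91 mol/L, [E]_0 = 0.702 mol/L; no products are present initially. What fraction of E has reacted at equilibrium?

Let X = conversion of E; extent ξ = 0.702·X mol/L.
Concentrations: [D] = 1.91 − 0.702X; [E] = 0.702 − 0.702X; [B] = 0.702X; [A] = 0.702X.
K_c = [B] [A] / ([D] [E]).
Setting equal to 0.0174 and solving for X on (0,1) gives X = 0.189.

X = 0.189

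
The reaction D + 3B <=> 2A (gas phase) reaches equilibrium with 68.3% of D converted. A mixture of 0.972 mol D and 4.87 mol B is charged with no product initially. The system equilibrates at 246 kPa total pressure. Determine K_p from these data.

Let X = conversion of D (basis 0.972 mol D); extent of reaction ξ = 0.972X.
Mole table: n_D = 0.972 − 0.972X; n_B = 4.87 − 2.92X; n_A = 1.94X.
n_T = Σnᵢ = 5.84 − 1.94X.
At X = 0.683: n_D = 0.308, n_B = 2.88, n_A = 1.33, n_T = 4.51.
p_i = (n_i/n_T)·P. K_p = p_A^2 / (p_D p_B^3) = 8.08e-05 kPa^-2.

K_p = 8.08e-05 kPa^-2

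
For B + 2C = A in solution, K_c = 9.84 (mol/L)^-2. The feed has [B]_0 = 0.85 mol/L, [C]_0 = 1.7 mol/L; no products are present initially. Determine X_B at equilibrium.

Let X = conversion of B; extent ξ = 0.85·X mol/L.
Concentrations: [B] = 0.85 − 0.85X; [C] = 1.7 − 1.7X; [A] = 0.85X.
K_c = [A] / ([B] [C]^2).
Setting equal to 9.84 and solving for X on (0,1) gives X = 0.708.

X = 0.708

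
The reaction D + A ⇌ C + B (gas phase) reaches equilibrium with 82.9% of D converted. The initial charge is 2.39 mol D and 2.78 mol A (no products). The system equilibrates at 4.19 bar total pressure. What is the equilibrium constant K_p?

Take 2.39 mol D as basis and let X be its fractional conversion, so ξ = 2.39X.
Species balance: n_D = 2.39 − 2.39X; n_A = 2.78 − 2.39X; n_C = 2.39X; n_B = 2.39X.
Since Δν = 0, n_T = 5.17 throughout.
At X = 0.829: n_D = 0.409, n_A = 0.799, n_C = 1.98, n_B = 1.98, n_T = 5.17.
p_i = (n_i/n_T)·P. K_p = p_C p_B / (p_D p_A) = 12.

K_p = 12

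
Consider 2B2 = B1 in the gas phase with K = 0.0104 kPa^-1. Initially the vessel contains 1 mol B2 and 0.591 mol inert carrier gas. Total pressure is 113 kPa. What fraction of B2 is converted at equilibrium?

X = 0.476

Take 1 mol B2 as basis and let X be its fractional conversion, so ξ = 0.5X.
Mole table: n_B2 = 1 − X; n_B1 = 0.5X; n_I = 0.591 (inert).
Total moles n_T = 1.59 − 0.5X.
Mole fractions y_i = n_i/n_T; K = p_B1 / (p_B2^2) with p_i = y_i·P.
This yields a degree-2 equation in X; solving on (0,1), X = 0.476.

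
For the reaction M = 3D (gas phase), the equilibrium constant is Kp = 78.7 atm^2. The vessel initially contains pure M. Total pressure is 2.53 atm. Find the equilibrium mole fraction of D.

y_D = 0.934

Take 1 mol M as basis and let X be its fractional conversion, so ξ = X.
At extent ξ: n_M = 1 − X; n_D = 3X.
Summing: n_T = 1 + 2X.
With p_i = (n_i/n_T)P, Kp = p_D^3 / (p_M).
Setting this equal to 78.7 atm^2 and taking the physical root (0 < X < 1) gives X = 0.825.
Then n_D = 2.47, n_T = 2.65, so y_D = 0.934.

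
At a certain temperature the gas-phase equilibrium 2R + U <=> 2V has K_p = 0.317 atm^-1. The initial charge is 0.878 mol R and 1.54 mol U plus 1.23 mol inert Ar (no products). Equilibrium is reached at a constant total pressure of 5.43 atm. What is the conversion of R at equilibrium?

Let X = conversion of R (basis 0.878 mol R); extent of reaction ξ = 0.439X.
Species balance: n_R = 0.878 − 0.878X; n_U = 1.54 − 0.439X; n_V = 0.878X; n_I = 1.23 (inert).
n_T = Σnᵢ = 3.65 − 0.439X.
Mole fractions y_i = n_i/n_T; K_p = p_V^2 / (p_R^2 p_U) with p_i = y_i·P.
Equating to 0.317 atm^-1 and solving on 0 < X < 1: X = 0.450.

X = 0.450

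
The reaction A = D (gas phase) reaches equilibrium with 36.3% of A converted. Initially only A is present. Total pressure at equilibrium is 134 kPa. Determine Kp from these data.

Kp = 0.57

Basis: 1 mol A initially; let X = conversion of A. Extent ξ = X.
Mole table: n_A = 1 − X; n_D = X.
n_T stays at 1 (no change in mole number).
At X = 0.363: n_A = 0.637, n_D = 0.363, n_T = 1.
p_i = (n_i/n_T)·P. Kp = p_D / (p_A) = 0.57.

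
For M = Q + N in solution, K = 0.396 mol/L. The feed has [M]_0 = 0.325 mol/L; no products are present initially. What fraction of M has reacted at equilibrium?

X = 0.652

Let X = conversion of M; extent ξ = 0.325·X mol/L.
Concentrations: [M] = 0.325 − 0.325X; [Q] = 0.325X; [N] = 0.325X.
K = [Q] [N] / ([M]).
This equals 0.396 at X = 0.652 (the root in 0 < X < 1).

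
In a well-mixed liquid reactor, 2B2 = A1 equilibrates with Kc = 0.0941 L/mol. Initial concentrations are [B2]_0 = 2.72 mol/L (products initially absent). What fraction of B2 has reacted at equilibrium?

Let X = conversion of B2; extent ξ = 2.72X/2 mol/L.
Concentrations: [B2] = 2.72 − 2.72X; [A1] = 1.36X.
Kc = [A1] / ([B2]^2).
Solving Kc = 0.0941 for X ∈ (0,1): X = 0.272.

X = 0.272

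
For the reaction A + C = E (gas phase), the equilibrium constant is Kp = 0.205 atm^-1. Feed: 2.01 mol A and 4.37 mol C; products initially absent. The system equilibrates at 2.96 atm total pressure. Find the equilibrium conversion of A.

Basis: 2.01 mol A initially; let X = conversion of A. Extent ξ = 2.01X.
Species balance: n_A = 2.01 − 2.01X; n_C = 4.37 − 2.01X; n_E = 2.01X.
n_T = Σnᵢ = 6.38 − 2.01X.
Mole fractions y_i = n_i/n_T; Kp = p_E / (p_A p_C) with p_i = y_i·P.
Equating to 0.205 atm^-1 and solving on 0 < X < 1: X = 0.284.

X = 0.284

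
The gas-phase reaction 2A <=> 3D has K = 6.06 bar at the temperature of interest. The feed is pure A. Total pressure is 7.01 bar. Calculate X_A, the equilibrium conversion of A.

X = 0.454

Take 1 mol A as basis and let X be its fractional conversion, so ξ = 0.5X.
At extent ξ: n_A = 1 − X; n_D = 1.5X.
n_T = Σnᵢ = 1 + 0.5X.
Mole fractions y_i = n_i/n_T; K = p_D^3 / (p_A^2) with p_i = y_i·P.
Setting this equal to 6.06 bar and taking the physical root (0 < X < 1) gives X = 0.454.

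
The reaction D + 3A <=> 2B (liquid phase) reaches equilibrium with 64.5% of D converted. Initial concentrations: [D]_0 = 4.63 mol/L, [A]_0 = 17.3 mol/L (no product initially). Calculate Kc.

Let X = conversion of D.
Concentrations: [D] = 4.63 − 4.63X; [A] = 17.3 − 13.9X; [B] = 9.26X.
At X = 0.645: [D] = 1.64, [A] = 8.34, [B] = 5.97.
Kc = [B]^2 / ([D] [A]^3) = 0.0374 (mol/L)^-2.

Kc = 0.0374 (mol/L)^-2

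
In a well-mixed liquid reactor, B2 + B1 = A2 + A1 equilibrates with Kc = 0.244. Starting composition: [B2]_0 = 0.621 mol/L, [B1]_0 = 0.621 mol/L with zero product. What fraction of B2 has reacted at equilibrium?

Let X = conversion of B2; extent ξ = 0.621·X mol/L.
Concentrations: [B2] = 0.621 − 0.621X; [B1] = 0.621 − 0.621X; [A2] = 0.621X; [A1] = 0.621X.
Kc = [A2] [A1] / ([B2] [B1]).
Solving Kc = 0.244 for X ∈ (0,1): X = 0.331.

X = 0.331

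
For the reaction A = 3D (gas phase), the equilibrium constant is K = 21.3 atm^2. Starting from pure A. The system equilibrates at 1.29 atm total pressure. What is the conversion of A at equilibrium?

X = 0.830

Let X = conversion of A (basis 1 mol A); extent of reaction ξ = X.
Moles: n_A = 1 − X; n_D = 3X.
Summing: n_T = 1 + 2X.
With p_i = (n_i/n_T)P, K = p_D^3 / (p_A).
Setting this equal to 21.3 atm^2 and taking the physical root (0 < X < 1) gives X = 0.830.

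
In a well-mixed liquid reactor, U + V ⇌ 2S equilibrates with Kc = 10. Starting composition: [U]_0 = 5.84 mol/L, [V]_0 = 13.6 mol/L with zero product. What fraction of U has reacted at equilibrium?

Let X = conversion of U; extent ξ = 5.84·X mol/L.
Concentrations: [U] = 5.84 − 5.84X; [V] = 13.6 − 5.84X; [S] = 11.7X.
Kc = [S]^2 / ([U] [V]).
Solving Kc = 10 for X ∈ (0,1): X = 0.821.

X = 0.821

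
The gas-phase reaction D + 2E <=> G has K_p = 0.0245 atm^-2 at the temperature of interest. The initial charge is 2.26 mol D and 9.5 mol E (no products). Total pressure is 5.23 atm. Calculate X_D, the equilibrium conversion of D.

X = 0.292

Take 2.26 mol D as basis and let X be its fractional conversion, so ξ = 2.26X.
Moles: n_D = 2.26 − 2.26X; n_E = 9.5 − 4.52X; n_G = 2.26X.
n_T = Σnᵢ = 11.8 − 4.52X.
Mole fractions y_i = n_i/n_T; K_p = p_G / (p_D p_E^2) with p_i = y_i·P.
Substituting and setting equal to 0.0245 atm^-2 gives a polynomial in X; the root in (0,1) is X = 0.292.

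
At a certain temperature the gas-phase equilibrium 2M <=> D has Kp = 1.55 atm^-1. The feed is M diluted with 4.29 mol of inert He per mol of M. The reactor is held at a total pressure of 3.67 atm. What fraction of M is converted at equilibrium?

Take 1 mol M as basis and let X be its fractional conversion, so ξ = 0.5X.
Species balance: n_M = 1 − X; n_D = 0.5X; n_I = 4.29 (inert).
Summing: n_T = 5.29 − 0.5X.
Mole fractions y_i = n_i/n_T; Kp = p_D / (p_M^2) with p_i = y_i·P.
Substituting and setting equal to 1.55 atm^-1 gives a polynomial in X; the root in (0,1) is X = 0.520.

X = 0.520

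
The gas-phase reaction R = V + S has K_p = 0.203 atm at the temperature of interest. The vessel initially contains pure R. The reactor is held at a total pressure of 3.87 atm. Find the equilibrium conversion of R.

X = 0.223

Take 1 mol R as basis and let X be its fractional conversion, so ξ = X.
At extent ξ: n_R = 1 − X; n_V = X; n_S = X.
n_T = Σnᵢ = 1 + X.
With p_i = (n_i/n_T)P, K_p = p_V p_S / (p_R).
Setting this equal to 0.203 atm and taking the physical root (0 < X < 1) gives X = 0.223.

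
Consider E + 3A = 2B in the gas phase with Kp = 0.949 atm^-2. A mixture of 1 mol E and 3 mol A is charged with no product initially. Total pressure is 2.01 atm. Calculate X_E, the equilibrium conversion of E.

Take 1 mol E as basis and let X be its fractional conversion, so ξ = X.
At extent ξ: n_E = 1 − X; n_A = 3 − 3X; n_B = 2X.
n_T = Σnᵢ = 4 − 2X.
With p_i = (n_i/n_T)P, Kp = p_B^2 / (p_E p_A^3).
Setting this equal to 0.949 atm^-2 and taking the physical root (0 < X < 1) gives X = 0.469.

X = 0.469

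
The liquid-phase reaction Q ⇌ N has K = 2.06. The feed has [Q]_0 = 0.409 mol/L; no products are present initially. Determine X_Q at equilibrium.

Let X = conversion of Q; extent ξ = 0.409·X mol/L.
Concentrations: [Q] = 0.409 − 0.409X; [N] = 0.409X.
K = [N] / ([Q]).
Equating to 2.06: the physical root is X = 0.673.

X = 0.673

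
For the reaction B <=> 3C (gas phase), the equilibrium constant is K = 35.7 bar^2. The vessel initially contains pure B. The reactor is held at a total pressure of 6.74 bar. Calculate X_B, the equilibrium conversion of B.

Let X = conversion of B (basis 1 mol B); extent of reaction ξ = X.
At extent ξ: n_B = 1 − X; n_C = 3X.
Summing: n_T = 1 + 2X.
Mole fractions y_i = n_i/n_T; K = p_C^3 / (p_B) with p_i = y_i·P.
Substituting and setting equal to 35.7 bar^2 gives a polynomial in X; the root in (0,1) is X = 0.383.

X = 0.383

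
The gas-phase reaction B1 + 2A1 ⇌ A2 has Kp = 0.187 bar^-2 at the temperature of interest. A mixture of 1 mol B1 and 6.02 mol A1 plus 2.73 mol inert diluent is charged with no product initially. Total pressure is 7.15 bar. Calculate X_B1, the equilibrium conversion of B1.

X = 0.742

Basis: 1 mol B1 initially; let X = conversion of B1. Extent ξ = X.
Species balance: n_B1 = 1 − X; n_A1 = 6.02 − 2X; n_A2 = X; n_I = 2.73 (inert).
Summing: n_T = 9.75 − 2X.
With p_i = (n_i/n_T)P, Kp = p_A2 / (p_B1 p_A1^2).
Equating to 0.187 bar^-2 and solving on 0 < X < 1: X = 0.742.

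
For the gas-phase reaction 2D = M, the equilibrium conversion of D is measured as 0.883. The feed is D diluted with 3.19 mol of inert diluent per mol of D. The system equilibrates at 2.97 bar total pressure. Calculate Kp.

Kp = 40.7 bar^-1

Basis: 1 mol D initially; let X = conversion of D. Extent ξ = 0.5X.
Mole table: n_D = 1 − X; n_M = 0.5X; n_I = 3.19 (inert).
Total moles n_T = 4.19 − 0.5X.
At X = 0.883: n_D = 0.117, n_M = 0.442, n_T = 3.75.
p_i = (n_i/n_T)·P. Kp = p_M / (p_D^2) = 40.7 bar^-1.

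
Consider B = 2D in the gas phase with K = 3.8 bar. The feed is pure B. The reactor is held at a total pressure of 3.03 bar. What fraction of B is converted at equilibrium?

X = 0.489

Basis: 1 mol B initially; let X = conversion of B. Extent ξ = X.
Mole table: n_B = 1 − X; n_D = 2X.
Summing: n_T = 1 + X.
y_i = n_i/n_T, p_i = y_i·P. K = p_D^2 / (p_B).
Substituting and setting equal to 3.8 bar gives a polynomial in X; the root in (0,1) is X = 0.489.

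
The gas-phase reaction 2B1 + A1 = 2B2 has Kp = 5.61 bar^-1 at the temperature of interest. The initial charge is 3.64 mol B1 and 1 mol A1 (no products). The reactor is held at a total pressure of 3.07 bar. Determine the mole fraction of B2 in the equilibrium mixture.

Basis: 1 mol A1 initially; let X = conversion of A1. Extent ξ = X.
Species balance: n_B1 = 3.64 − 2X; n_A1 = 1 − X; n_B2 = 2X.
Summing: n_T = 4.64 − X.
y_i = n_i/n_T, p_i = y_i·P. Kp = p_B2^2 / (p_B1^2 p_A1).
Equating to 5.61 bar^-1 and solving on 0 < X < 1: X = 0.839.
Then n_B2 = 1.68, n_T = 3.8, so y_B2 = 0.441.

y_B2 = 0.441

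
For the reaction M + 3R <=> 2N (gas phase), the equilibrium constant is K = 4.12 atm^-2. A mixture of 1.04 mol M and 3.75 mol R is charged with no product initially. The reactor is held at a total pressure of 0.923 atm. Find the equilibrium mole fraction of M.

Take 1.04 mol M as basis and let X be its fractional conversion, so ξ = 1.04X.
Species balance: n_M = 1.04 − 1.04X; n_R = 3.75 − 3.12X; n_N = 2.08X.
n_T = Σnᵢ = 4.79 − 2.08X.
y_i = n_i/n_T, p_i = y_i·P. K = p_N^2 / (p_M p_R^3).
Setting this equal to 4.12 atm^-2 and taking the physical root (0 < X < 1) gives X = 0.525.
Then n_M = 0.494, n_T = 3.7, so y_M = 0.134.

y_M = 0.134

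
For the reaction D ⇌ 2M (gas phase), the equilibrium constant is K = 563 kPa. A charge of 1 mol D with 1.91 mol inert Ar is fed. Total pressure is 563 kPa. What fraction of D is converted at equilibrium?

X = 0.595

Take 1 mol D as basis and let X be its fractional conversion, so ξ = X.
Mole table: n_D = 1 − X; n_M = 2X; n_I = 1.91 (inert).
Total moles n_T = 2.91 + X.
With p_i = (n_i/n_T)P, K = p_M^2 / (p_D).
Substituting and setting equal to 563 kPa gives a polynomial in X; the root in (0,1) is X = 0.595.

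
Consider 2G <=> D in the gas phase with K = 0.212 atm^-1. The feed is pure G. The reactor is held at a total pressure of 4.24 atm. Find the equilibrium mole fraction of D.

Let X = conversion of G (basis 1 mol G); extent of reaction ξ = 0.5X.
At extent ξ: n_G = 1 − X; n_D = 0.5X.
Summing: n_T = 1 − 0.5X.
With p_i = (n_i/n_T)P, K = p_D / (p_G^2).
Setting this equal to 0.212 atm^-1 and taking the physical root (0 < X < 1) gives X = 0.534.
Then n_D = 0.267, n_T = 0.733, so y_D = 0.364.

y_D = 0.364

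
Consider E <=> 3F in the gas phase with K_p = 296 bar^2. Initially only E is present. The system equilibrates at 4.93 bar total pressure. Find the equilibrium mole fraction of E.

y_E = 0.067

Let X = conversion of E (basis 1 mol E); extent of reaction ξ = X.
At extent ξ: n_E = 1 − X; n_F = 3X.
Summing: n_T = 1 + 2X.
With p_i = (n_i/n_T)P, K_p = p_F^3 / (p_E).
Equating to 296 bar^2 and solving on 0 < X < 1: X = 0.823.
Then n_E = 0.177, n_T = 2.65, so y_E = 0.067.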